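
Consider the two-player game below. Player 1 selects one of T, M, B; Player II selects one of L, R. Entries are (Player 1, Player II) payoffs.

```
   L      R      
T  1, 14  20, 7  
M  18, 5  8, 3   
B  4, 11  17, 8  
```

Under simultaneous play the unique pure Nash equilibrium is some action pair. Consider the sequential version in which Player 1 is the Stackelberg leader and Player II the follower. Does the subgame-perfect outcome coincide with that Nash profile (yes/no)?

Backward induction with Player 1 moving first.
- T: BR = L, leader payoff 1.
- M: BR = L, leader payoff 18.
- B: BR = L, leader payoff 4.
Player 1's induced payoffs are 1, 18, 4, so Player 1 commits to M. Subgame-perfect outcome: (M, L) with payoffs (18, 5).
Under simultaneous play:
Player 1's best replies: L→M; R→T.
Player II's best replies: T→L; M→L; B→L.
The unique mutual best reply is (M, L), giving (18, 5).
Sequential outcome (M, L) coincides with the Nash profile (M, L).

yes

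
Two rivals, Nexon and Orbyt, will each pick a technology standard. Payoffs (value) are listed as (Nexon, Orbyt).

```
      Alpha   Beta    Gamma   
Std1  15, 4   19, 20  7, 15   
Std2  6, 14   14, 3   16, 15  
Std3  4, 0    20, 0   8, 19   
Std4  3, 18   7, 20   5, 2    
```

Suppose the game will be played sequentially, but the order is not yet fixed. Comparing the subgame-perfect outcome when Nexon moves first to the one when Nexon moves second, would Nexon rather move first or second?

If Nexon leads: Orbyt's best replies are Std1→Beta, Std2→Gamma, Std3→Gamma, Std4→Beta; Nexon's induced payoffs 19, 16, 8, 7; outcome (Std1, Beta), payoffs (19, 20).
If Orbyt leads: Nexon's best replies are Alpha→Std1, Beta→Std3, Gamma→Std2; Orbyt's induced payoffs 4, 0, 15; outcome (Std2, Gamma), payoffs (16, 15).
Nexon gets 19 moving first and 16 moving second, so Nexon prefers to move first.

first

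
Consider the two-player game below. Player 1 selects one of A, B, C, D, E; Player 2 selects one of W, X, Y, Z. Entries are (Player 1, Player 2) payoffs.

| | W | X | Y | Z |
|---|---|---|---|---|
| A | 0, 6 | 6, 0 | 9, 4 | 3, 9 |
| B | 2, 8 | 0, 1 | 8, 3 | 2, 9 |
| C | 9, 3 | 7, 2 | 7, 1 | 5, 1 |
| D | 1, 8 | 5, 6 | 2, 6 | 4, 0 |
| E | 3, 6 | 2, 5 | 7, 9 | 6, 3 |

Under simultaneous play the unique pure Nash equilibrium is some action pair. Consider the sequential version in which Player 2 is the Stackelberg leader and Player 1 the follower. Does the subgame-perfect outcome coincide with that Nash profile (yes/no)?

Backward induction with Player 2 moving first.
- W: BR = C, leader payoff 3.
- X: BR = C, leader payoff 2.
- Y: BR = A, leader payoff 4.
- Z: BR = E, leader payoff 3.
Among 3, 2, 4, 3, the best is 4 at Y. Subgame-perfect outcome: (A, Y) with payoffs (9, 4).
Under simultaneous play:
Player 1's best replies: W→C; X→C; Y→A; Z→E.
Player 2's best replies: A→Z; B→Z; C→W; D→W; E→Y.
The unique mutual best reply is (C, W), giving (9, 3).
Sequential outcome (A, Y) differs from the Nash profile (C, W).

no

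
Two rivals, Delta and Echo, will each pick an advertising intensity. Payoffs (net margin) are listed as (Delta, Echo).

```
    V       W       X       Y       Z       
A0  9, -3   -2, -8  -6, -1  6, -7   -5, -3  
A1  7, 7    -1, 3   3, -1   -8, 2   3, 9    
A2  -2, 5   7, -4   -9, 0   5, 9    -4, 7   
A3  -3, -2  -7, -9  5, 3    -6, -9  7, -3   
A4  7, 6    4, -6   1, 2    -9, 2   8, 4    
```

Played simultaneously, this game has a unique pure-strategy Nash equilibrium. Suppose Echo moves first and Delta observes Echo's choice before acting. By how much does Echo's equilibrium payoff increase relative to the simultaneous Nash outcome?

Solve by backward induction (Echo leads).
- V → Delta plays A0 (best of 9, 7, -2, -3, 7); Echo gets -3.
- W → Delta plays A2 (best of -2, -1, 7, -7, 4); Echo gets -4.
- X → Delta plays A3 (best of -6, 3, -9, 5, 1); Echo gets 3.
- Y → Delta plays A0 (best of 6, -8, 5, -6, -9); Echo gets -7.
- Z → Delta plays A4 (best of -5, 3, -4, 7, 8); Echo gets 4.
Maximizing over -3, -4, 3, -7, 4, Echo chooses Z. Subgame-perfect outcome: (A4, Z) with payoffs (8, 4).
Under simultaneous play:
Delta's best replies: V→A0; W→A2; X→A3; Y→A0; Z→A4.
Echo's best replies: A0→X; A1→Z; A2→Y; A3→X; A4→V.
The unique mutual best reply is (A3, X), giving (5, 3).
Echo's commitment gain: 4 − 3 = 1.

1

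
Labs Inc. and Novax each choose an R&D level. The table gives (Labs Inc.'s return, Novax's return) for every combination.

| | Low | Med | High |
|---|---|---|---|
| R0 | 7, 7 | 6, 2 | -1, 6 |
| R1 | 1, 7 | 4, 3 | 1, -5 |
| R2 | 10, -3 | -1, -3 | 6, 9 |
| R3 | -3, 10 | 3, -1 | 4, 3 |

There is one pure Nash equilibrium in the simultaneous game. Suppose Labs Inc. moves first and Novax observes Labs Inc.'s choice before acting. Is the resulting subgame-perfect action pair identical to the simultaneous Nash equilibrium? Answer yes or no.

Solve by backward induction (Labs Inc. leads).
- R0: Novax compares 7, 2, 6 and picks Low; Labs Inc. would get 7.
- R1: Novax compares 7, 3, -5 and picks Low; Labs Inc. would get 1.
- R2: Novax compares -3, -3, 9 and picks High; Labs Inc. would get 6.
- R3: Novax compares 10, -1, 3 and picks Low; Labs Inc. would get -3.
Among 7, 1, 6, -3, the best is 7 at R0. Subgame-perfect outcome: (R0, Low) with payoffs (7, 7).
For the simultaneous game, intersect best replies.
Labs Inc.'s best replies: Low→R2; Med→R0; High→R2.
Novax's best replies: R0→Low; R1→Low; R2→High; R3→Low.
The unique mutual best reply is (R2, High), giving (6, 9).
Sequential outcome (R0, Low) differs from the Nash profile (R2, High).

no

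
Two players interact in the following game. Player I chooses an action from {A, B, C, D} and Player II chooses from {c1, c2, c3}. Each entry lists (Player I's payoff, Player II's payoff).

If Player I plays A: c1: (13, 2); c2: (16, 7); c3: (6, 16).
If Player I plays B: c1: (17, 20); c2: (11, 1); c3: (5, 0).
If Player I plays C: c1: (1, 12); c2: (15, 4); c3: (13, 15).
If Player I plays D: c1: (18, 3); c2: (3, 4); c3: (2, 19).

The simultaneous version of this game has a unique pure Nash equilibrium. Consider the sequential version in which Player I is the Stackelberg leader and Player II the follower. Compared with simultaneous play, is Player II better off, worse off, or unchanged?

Work backward from Player II's decision.
- A: BR = c3, leader payoff 6.
- B: BR = c1, leader payoff 17.
- C: BR = c3, leader payoff 13.
- D: BR = c3, leader payoff 2.
Among 6, 17, 13, 2, the best is 17 at B. Subgame-perfect outcome: (B, c1) with payoffs (17, 20).
Under simultaneous play:
Player I's best replies: c1→D; c2→A; c3→C.
Player II's best replies: A→c3; B→c1; C→c3; D→c3.
Only (C, c3) has each player best-responding; Nash payoffs (13, 15).
Player II earns 20 sequentially versus 15 at the Nash outcome: better off.

better off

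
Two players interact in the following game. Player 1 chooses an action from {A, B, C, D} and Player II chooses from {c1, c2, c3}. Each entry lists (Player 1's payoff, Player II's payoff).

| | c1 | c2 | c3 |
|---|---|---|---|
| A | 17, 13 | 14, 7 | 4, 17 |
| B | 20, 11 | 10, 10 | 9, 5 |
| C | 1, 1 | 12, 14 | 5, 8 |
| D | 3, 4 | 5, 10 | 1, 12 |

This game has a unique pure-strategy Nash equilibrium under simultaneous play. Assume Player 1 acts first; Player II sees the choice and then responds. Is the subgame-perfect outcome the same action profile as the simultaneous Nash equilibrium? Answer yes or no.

yes

Solve by backward induction (Player 1 leads).
- A → Player II plays c3 (best of 13, 7, 17); Player 1 gets 4.
- B → Player II plays c1 (best of 11, 10, 5); Player 1 gets 20.
- C → Player II plays c2 (best of 1, 14, 8); Player 1 gets 12.
- D → Player II plays c3 (best of 4, 10, 12); Player 1 gets 1.
Maximizing over 4, 20, 12, 1, Player 1 chooses B. Subgame-perfect outcome: (B, c1) with payoffs (20, 11).
For the simultaneous game, intersect best replies.
Player 1's best replies: c1→B; c2→A; c3→B.
Player II's best replies: A→c3; B→c1; C→c2; D→c3.
The unique mutual best reply is (B, c1), giving (20, 11).
Sequential outcome (B, c1) coincides with the Nash profile (B, c1).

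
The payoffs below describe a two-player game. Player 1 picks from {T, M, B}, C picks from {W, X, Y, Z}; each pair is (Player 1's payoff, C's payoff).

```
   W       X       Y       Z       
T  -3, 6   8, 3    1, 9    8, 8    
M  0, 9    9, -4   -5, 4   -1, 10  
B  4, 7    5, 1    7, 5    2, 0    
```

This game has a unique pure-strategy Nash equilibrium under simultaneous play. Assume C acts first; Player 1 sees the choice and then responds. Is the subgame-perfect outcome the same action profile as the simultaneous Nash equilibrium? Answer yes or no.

no

Player 1 best-responds to each possible C move:
- W: BR = B, leader payoff 7.
- X: BR = M, leader payoff -4.
- Y: BR = B, leader payoff 5.
- Z: BR = T, leader payoff 8.
C's induced payoffs are 7, -4, 5, 8, so C commits to Z. Subgame-perfect outcome: (T, Z) with payoffs (8, 8).
For the simultaneous game, intersect best replies.
Player 1's best replies: W→B; X→M; Y→B; Z→T.
C's best replies: T→Y; M→Z; B→W.
The unique mutual best reply is (B, W), giving (4, 7).
Sequential outcome (T, Z) differs from the Nash profile (B, W).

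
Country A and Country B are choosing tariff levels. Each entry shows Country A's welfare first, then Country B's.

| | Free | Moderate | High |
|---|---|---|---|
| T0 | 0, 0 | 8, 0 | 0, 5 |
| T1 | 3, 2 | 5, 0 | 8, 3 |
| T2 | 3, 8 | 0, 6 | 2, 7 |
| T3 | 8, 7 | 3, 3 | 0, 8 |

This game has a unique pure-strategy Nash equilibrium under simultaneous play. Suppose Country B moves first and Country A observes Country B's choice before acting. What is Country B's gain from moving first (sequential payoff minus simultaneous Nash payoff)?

Work backward from Country A's decision.
- Free → Country A plays T3 (best of 0, 3, 3, 8); Country B gets 7.
- Moderate → Country A plays T0 (best of 8, 5, 0, 3); Country B gets 0.
- High → Country A plays T1 (best of 0, 8, 2, 0); Country B gets 3.
Country B's induced payoffs are 7, 0, 3, so Country B commits to Free. Subgame-perfect outcome: (T3, Free) with payoffs (8, 7).
For the simultaneous game, intersect best replies.
Country A's best replies: Free→T3; Moderate→T0; High→T1.
Country B's best replies: T0→High; T1→High; T2→Free; T3→High.
The unique mutual best reply is (T1, High), giving (8, 3).
Country B's commitment gain: 7 − 3 = 4.

4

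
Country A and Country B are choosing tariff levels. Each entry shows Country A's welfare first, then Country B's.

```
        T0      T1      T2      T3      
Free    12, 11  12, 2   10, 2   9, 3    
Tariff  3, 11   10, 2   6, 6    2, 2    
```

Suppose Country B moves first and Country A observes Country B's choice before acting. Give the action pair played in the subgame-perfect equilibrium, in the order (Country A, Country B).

(Free, T0)

Country A best-responds to each possible Country B move:
- T0: BR = Free, leader payoff 11.
- T1: BR = Free, leader payoff 2.
- T2: BR = Free, leader payoff 2.
- T3: BR = Free, leader payoff 3.
Among 11, 2, 2, 3, the best is 11 at T0. Subgame-perfect outcome: (Free, T0) with payoffs (12, 11).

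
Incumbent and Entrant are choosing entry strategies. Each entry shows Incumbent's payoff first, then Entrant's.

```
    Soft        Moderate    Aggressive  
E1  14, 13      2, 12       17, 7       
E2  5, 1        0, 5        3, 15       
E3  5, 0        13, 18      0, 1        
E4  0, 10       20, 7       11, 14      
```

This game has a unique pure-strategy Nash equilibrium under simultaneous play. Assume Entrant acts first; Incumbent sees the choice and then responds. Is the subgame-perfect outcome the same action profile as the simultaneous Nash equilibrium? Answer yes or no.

Incumbent best-responds to each possible Entrant move:
- Soft → Incumbent plays E1 (best of 14, 5, 5, 0); Entrant gets 13.
- Moderate → Incumbent plays E4 (best of 2, 0, 13, 20); Entrant gets 7.
- Aggressive → Incumbent plays E1 (best of 17, 3, 0, 11); Entrant gets 7.
Among 13, 7, 7, the best is 13 at Soft. Subgame-perfect outcome: (E1, Soft) with payoffs (14, 13).
For the simultaneous game, intersect best replies.
Incumbent's best replies: Soft→E1; Moderate→E4; Aggressive→E1.
Entrant's best replies: E1→Soft; E2→Aggressive; E3→Moderate; E4→Aggressive.
The unique mutual best reply is (E1, Soft), giving (14, 13).
Sequential outcome (E1, Soft) coincides with the Nash profile (E1, Soft).

yes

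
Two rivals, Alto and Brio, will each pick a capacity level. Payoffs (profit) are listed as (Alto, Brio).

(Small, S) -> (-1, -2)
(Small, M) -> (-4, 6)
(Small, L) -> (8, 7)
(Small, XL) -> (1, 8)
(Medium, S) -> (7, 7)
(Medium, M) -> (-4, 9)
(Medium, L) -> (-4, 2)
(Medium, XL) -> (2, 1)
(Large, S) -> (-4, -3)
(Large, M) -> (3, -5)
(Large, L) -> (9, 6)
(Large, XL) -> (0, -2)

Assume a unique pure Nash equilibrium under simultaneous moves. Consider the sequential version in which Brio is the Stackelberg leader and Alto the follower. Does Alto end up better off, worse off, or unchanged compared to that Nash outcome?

Alto best-responds to each possible Brio move:
- S: Alto compares -1, 7, -4 and picks Medium; Brio would get 7.
- M: Alto compares -4, -4, 3 and picks Large; Brio would get -5.
- L: Alto compares 8, -4, 9 and picks Large; Brio would get 6.
- XL: Alto compares 1, 2, 0 and picks Medium; Brio would get 1.
Among 7, -5, 6, 1, the best is 7 at S. Subgame-perfect outcome: (Medium, S) with payoffs (7, 7).
For the simultaneous game, intersect best replies.
Alto's best replies: S→Medium; M→Large; L→Large; XL→Medium.
Brio's best replies: Small→XL; Medium→M; Large→L.
The unique mutual best reply is (Large, L), giving (9, 6).
Alto earns 7 sequentially versus 9 at the Nash outcome: worse off.

worse off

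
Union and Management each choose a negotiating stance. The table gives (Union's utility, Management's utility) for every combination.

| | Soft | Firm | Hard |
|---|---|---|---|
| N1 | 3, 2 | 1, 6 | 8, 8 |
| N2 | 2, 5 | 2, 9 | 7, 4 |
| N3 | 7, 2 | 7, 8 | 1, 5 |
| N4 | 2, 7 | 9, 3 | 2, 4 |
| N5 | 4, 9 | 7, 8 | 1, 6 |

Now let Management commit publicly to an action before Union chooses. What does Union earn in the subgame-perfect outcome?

8

Union best-responds to each possible Management move:
- Soft: Union compares 3, 2, 7, 2, 4 and picks N3; Management would get 2.
- Firm: Union compares 1, 2, 7, 9, 7 and picks N4; Management would get 3.
- Hard: Union compares 8, 7, 1, 2, 1 and picks N1; Management would get 8.
Among 2, 3, 8, the best is 8 at Hard. Subgame-perfect outcome: (N1, Hard) with payoffs (8, 8).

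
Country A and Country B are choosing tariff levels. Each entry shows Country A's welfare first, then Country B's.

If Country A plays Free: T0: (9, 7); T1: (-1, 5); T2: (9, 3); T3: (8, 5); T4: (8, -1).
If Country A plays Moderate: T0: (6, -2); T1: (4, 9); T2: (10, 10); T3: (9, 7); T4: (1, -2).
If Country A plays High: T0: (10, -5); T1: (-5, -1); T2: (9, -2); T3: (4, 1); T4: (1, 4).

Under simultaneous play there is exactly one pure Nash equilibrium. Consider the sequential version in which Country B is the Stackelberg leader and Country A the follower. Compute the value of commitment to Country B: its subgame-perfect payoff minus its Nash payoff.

0

Country A best-responds to each possible Country B move:
- T0: Country A compares 9, 6, 10 and picks High; Country B would get -5.
- T1: Country A compares -1, 4, -5 and picks Moderate; Country B would get 9.
- T2: Country A compares 9, 10, 9 and picks Moderate; Country B would get 10.
- T3: Country A compares 8, 9, 4 and picks Moderate; Country B would get 7.
- T4: Country A compares 8, 1, 1 and picks Free; Country B would get -1.
Maximizing over -5, 9, 10, 7, -1, Country B chooses T2. Subgame-perfect outcome: (Moderate, T2) with payoffs (10, 10).
For the simultaneous game, intersect best replies.
Country A's best replies: T0→High; T1→Moderate; T2→Moderate; T3→Moderate; T4→Free.
Country B's best replies: Free→T0; Moderate→T2; High→T4.
The unique mutual best reply is (Moderate, T2), giving (10, 10).
Country B's commitment gain: 10 − 10 = 0.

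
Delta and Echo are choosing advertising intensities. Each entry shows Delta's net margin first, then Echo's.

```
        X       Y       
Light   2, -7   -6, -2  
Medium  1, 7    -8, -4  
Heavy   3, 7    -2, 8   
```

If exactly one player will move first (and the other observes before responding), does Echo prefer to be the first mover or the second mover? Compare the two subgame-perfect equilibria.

first

If Delta leads: Echo's best replies are Light→Y, Medium→X, Heavy→Y; Delta's induced payoffs -6, 1, -2; outcome (Medium, X), payoffs (1, 7).
If Echo leads: Delta's best replies are X→Heavy, Y→Heavy; Echo's induced payoffs 7, 8; outcome (Heavy, Y), payoffs (-2, 8).
Echo gets 8 moving first and 7 moving second, so Echo prefers to move first.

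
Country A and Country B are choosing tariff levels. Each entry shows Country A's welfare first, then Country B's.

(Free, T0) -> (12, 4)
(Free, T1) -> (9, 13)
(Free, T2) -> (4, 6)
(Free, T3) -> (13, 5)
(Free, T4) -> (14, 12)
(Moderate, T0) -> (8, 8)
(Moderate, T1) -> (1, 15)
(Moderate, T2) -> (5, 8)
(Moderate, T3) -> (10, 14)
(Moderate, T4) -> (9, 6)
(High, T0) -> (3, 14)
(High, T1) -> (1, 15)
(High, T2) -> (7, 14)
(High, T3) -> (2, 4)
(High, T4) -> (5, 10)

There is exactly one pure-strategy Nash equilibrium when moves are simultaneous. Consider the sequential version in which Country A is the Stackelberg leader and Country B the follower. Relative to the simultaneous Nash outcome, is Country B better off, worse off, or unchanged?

unchanged

Solve by backward induction (Country A leads).
- Free → Country B plays T1 (best of 4, 13, 6, 5, 12); Country A gets 9.
- Moderate → Country B plays T1 (best of 8, 15, 8, 14, 6); Country A gets 1.
- High → Country B plays T1 (best of 14, 15, 14, 4, 10); Country A gets 1.
Maximizing over 9, 1, 1, Country A chooses Free. Subgame-perfect outcome: (Free, T1) with payoffs (9, 13).
For the simultaneous game, intersect best replies.
Country A's best replies: T0→Free; T1→Free; T2→High; T3→Free; T4→Free.
Country B's best replies: Free→T1; Moderate→T1; High→T1.
The unique mutual best reply is (Free, T1), giving (9, 13).
Country B earns 13 sequentially versus 13 at the Nash outcome: unchanged.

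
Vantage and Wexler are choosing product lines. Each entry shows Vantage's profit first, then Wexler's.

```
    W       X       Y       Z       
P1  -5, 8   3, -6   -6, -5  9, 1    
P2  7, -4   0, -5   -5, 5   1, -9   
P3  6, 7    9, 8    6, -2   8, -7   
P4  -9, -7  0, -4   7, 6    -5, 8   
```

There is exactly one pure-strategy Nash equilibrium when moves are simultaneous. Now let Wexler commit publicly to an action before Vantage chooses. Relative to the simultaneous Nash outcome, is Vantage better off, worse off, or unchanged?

Solve by backward induction (Wexler leads).
- W: BR = P2, leader payoff -4.
- X: BR = P3, leader payoff 8.
- Y: BR = P4, leader payoff 6.
- Z: BR = P1, leader payoff 1.
Wexler's induced payoffs are -4, 8, 6, 1, so Wexler commits to X. Subgame-perfect outcome: (P3, X) with payoffs (9, 8).
Under simultaneous play:
Vantage's best replies: W→P2; X→P3; Y→P4; Z→P1.
Wexler's best replies: P1→W; P2→Y; P3→X; P4→Z.
The unique mutual best reply is (P3, X), giving (9, 8).
Vantage earns 9 sequentially versus 9 at the Nash outcome: unchanged.

unchanged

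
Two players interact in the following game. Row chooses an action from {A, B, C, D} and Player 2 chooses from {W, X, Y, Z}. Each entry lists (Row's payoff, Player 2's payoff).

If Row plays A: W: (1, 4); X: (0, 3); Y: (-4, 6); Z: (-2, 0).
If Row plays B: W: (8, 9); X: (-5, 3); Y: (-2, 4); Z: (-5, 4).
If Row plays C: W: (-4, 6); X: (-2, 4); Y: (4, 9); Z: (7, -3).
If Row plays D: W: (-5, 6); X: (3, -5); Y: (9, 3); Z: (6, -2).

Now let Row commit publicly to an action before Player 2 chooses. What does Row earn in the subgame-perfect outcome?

8

Player 2 best-responds to each possible Row move:
- A → Player 2 plays Y (best of 4, 3, 6, 0); Row gets -4.
- B → Player 2 plays W (best of 9, 3, 4, 4); Row gets 8.
- C → Player 2 plays Y (best of 6, 4, 9, -3); Row gets 4.
- D → Player 2 plays W (best of 6, -5, 3, -2); Row gets -5.
Among -4, 8, 4, -5, the best is 8 at B. Subgame-perfect outcome: (B, W) with payoffs (8, 9).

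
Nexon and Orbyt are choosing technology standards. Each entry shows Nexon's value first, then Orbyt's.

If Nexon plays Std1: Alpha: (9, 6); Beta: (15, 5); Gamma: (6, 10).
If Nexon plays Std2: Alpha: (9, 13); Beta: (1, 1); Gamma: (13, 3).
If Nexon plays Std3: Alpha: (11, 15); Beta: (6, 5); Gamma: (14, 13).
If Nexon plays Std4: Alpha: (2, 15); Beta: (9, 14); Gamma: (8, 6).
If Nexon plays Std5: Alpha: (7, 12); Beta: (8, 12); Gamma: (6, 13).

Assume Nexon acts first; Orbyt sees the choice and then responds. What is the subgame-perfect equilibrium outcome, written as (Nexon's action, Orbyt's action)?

Solve by backward induction (Nexon leads).
- Std1: Orbyt compares 6, 5, 10 and picks Gamma; Nexon would get 6.
- Std2: Orbyt compares 13, 1, 3 and picks Alpha; Nexon would get 9.
- Std3: Orbyt compares 15, 5, 13 and picks Alpha; Nexon would get 11.
- Std4: Orbyt compares 15, 14, 6 and picks Alpha; Nexon would get 2.
- Std5: Orbyt compares 12, 12, 13 and picks Gamma; Nexon would get 6.
Nexon's induced payoffs are 6, 9, 11, 2, 6, so Nexon commits to Std3. Subgame-perfect outcome: (Std3, Alpha) with payoffs (11, 15).

(Std3, Alpha)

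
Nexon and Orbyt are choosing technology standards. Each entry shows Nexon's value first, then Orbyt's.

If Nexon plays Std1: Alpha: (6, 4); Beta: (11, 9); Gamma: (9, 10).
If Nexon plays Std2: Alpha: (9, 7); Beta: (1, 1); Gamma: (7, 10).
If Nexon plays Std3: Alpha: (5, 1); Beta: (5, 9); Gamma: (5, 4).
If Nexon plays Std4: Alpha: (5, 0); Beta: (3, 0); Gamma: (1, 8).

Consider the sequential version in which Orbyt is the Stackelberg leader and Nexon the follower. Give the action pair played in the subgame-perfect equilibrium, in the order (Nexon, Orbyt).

Work backward from Nexon's decision.
- Alpha: BR = Std2, leader payoff 7.
- Beta: BR = Std1, leader payoff 9.
- Gamma: BR = Std1, leader payoff 10.
Among 7, 9, 10, the best is 10 at Gamma. Subgame-perfect outcome: (Std1, Gamma) with payoffs (9, 10).

(Std1, Gamma)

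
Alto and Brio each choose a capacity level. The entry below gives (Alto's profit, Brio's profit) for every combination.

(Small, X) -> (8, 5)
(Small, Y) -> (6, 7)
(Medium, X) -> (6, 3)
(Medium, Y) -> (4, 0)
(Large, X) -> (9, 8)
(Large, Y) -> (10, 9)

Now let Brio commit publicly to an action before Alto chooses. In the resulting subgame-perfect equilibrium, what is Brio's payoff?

Backward induction with Brio moving first.
- X → Alto plays Large (best of 8, 6, 9); Brio gets 8.
- Y → Alto plays Large (best of 6, 4, 10); Brio gets 9.
Among 8, 9, the best is 9 at Y. Subgame-perfect outcome: (Large, Y) with payoffs (10, 9).

9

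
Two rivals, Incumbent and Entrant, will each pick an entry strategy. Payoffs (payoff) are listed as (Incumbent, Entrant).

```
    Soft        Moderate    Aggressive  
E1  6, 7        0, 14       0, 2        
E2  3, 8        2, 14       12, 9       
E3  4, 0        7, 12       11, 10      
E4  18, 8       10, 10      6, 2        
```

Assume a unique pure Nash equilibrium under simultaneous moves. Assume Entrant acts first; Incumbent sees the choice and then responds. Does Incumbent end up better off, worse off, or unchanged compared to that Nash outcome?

Incumbent best-responds to each possible Entrant move:
- Soft → Incumbent plays E4 (best of 6, 3, 4, 18); Entrant gets 8.
- Moderate → Incumbent plays E4 (best of 0, 2, 7, 10); Entrant gets 10.
- Aggressive → Incumbent plays E2 (best of 0, 12, 11, 6); Entrant gets 9.
Entrant's induced payoffs are 8, 10, 9, so Entrant commits to Moderate. Subgame-perfect outcome: (E4, Moderate) with payoffs (10, 10).
Now find the simultaneous Nash equilibrium.
Incumbent's best replies: Soft→E4; Moderate→E4; Aggressive→E2.
Entrant's best replies: E1→Moderate; E2→Moderate; E3→Moderate; E4→Moderate.
The unique mutual best reply is (E4, Moderate), giving (10, 10).
Incumbent earns 10 sequentially versus 10 at the Nash outcome: unchanged.

unchanged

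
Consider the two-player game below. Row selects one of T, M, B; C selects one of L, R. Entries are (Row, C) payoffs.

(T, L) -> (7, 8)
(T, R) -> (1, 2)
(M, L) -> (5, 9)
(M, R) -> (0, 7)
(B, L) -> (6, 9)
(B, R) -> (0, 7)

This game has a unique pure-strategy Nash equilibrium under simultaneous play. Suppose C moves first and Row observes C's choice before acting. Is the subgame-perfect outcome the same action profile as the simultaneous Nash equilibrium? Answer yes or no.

yes

Work backward from Row's decision.
- L: Row compares 7, 5, 6 and picks T; C would get 8.
- R: Row compares 1, 0, 0 and picks T; C would get 2.
Maximizing over 8, 2, C chooses L. Subgame-perfect outcome: (T, L) with payoffs (7, 8).
Under simultaneous play:
Row's best replies: L→T; R→T.
C's best replies: T→L; M→L; B→L.
The unique mutual best reply is (T, L), giving (7, 8).
Sequential outcome (T, L) coincides with the Nash profile (T, L).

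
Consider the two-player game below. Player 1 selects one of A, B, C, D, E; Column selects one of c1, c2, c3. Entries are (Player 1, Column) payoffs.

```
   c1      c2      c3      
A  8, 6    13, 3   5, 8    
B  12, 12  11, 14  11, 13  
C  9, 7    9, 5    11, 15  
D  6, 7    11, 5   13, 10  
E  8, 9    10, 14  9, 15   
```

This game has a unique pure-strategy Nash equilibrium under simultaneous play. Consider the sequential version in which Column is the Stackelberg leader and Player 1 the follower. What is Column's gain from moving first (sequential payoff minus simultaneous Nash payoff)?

2

Work backward from Player 1's decision.
- c1: Player 1 compares 8, 12, 9, 6, 8 and picks B; Column would get 12.
- c2: Player 1 compares 13, 11, 9, 11, 10 and picks A; Column would get 3.
- c3: Player 1 compares 5, 11, 11, 13, 9 and picks D; Column would get 10.
Maximizing over 12, 3, 10, Column chooses c1. Subgame-perfect outcome: (B, c1) with payoffs (12, 12).
Now find the simultaneous Nash equilibrium.
Player 1's best replies: c1→B; c2→A; c3→D.
Column's best replies: A→c3; B→c2; C→c3; D→c3; E→c3.
The unique mutual best reply is (D, c3), giving (13, 10).
Column's commitment gain: 12 − 10 = 2.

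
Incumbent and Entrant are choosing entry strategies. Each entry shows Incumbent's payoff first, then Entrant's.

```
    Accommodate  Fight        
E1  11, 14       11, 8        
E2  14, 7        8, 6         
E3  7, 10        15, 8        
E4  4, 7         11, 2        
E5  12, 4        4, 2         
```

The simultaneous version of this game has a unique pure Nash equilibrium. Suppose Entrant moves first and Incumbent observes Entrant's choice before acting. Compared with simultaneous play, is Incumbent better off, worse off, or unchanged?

Backward induction with Entrant moving first.
- Accommodate: BR = E2, leader payoff 7.
- Fight: BR = E3, leader payoff 8.
Among 7, 8, the best is 8 at Fight. Subgame-perfect outcome: (E3, Fight) with payoffs (15, 8).
Now find the simultaneous Nash equilibrium.
Incumbent's best replies: Accommodate→E2; Fight→E3.
Entrant's best replies: E1→Accommodate; E2→Accommodate; E3→Accommodate; E4→Accommodate; E5→Accommodate.
The unique mutual best reply is (E2, Accommodate), giving (14, 7).
Incumbent earns 15 sequentially versus 14 at the Nash outcome: better off.

better off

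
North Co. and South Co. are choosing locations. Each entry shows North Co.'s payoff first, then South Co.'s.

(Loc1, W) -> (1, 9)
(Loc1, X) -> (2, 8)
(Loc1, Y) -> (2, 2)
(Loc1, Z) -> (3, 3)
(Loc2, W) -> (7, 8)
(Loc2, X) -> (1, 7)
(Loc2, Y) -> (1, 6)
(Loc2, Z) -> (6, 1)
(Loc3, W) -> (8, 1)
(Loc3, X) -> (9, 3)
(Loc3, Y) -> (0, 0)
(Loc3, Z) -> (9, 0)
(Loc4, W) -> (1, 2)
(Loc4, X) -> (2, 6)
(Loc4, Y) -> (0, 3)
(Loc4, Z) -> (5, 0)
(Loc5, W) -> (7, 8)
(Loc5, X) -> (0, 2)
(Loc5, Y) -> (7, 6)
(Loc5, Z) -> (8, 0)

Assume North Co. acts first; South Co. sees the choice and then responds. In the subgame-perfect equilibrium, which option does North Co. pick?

Loc3

Solve by backward induction (North Co. leads).
- Loc1 → South Co. plays W (best of 9, 8, 2, 3); North Co. gets 1.
- Loc2 → South Co. plays W (best of 8, 7, 6, 1); North Co. gets 7.
- Loc3 → South Co. plays X (best of 1, 3, 0, 0); North Co. gets 9.
- Loc4 → South Co. plays X (best of 2, 6, 3, 0); North Co. gets 2.
- Loc5 → South Co. plays W (best of 8, 2, 6, 0); North Co. gets 7.
North Co.'s induced payoffs are 1, 7, 9, 2, 7, so North Co. commits to Loc3. Subgame-perfect outcome: (Loc3, X) with payoffs (9, 3).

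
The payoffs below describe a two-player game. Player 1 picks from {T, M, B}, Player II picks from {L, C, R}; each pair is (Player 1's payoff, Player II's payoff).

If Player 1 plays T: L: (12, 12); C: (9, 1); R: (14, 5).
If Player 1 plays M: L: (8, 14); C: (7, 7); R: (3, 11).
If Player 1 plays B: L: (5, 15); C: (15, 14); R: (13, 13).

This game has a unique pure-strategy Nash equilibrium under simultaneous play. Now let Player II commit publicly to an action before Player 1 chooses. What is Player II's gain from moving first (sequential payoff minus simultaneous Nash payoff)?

2

Solve by backward induction (Player II leads).
- L: BR = T, leader payoff 12.
- C: BR = B, leader payoff 14.
- R: BR = T, leader payoff 5.
Among 12, 14, 5, the best is 14 at C. Subgame-perfect outcome: (B, C) with payoffs (15, 14).
Under simultaneous play:
Player 1's best replies: L→T; C→B; R→T.
Player II's best replies: T→L; M→L; B→L.
Only (T, L) has each player best-responding; Nash payoffs (12, 12).
Player II's commitment gain: 14 − 12 = 2.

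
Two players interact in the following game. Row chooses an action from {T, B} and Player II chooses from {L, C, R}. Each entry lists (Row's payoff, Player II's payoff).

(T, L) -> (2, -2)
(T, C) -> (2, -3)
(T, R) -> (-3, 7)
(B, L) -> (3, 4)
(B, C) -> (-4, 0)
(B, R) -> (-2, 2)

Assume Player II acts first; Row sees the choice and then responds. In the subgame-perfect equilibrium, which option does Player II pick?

Row best-responds to each possible Player II move:
- L → Row plays B (best of 2, 3); Player II gets 4.
- C → Row plays T (best of 2, -4); Player II gets -3.
- R → Row plays B (best of -3, -2); Player II gets 2.
Player II's induced payoffs are 4, -3, 2, so Player II commits to L. Subgame-perfect outcome: (B, L) with payoffs (3, 4).

L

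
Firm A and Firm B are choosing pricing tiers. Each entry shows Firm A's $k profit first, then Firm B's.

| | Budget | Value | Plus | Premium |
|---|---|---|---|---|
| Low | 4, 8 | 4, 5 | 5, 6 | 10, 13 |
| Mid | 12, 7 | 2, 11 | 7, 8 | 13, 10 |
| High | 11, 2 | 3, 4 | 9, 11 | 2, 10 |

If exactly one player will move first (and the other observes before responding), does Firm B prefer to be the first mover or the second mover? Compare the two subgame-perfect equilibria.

If Firm A leads: Firm B's best replies are Low→Premium, Mid→Value, High→Plus; Firm A's induced payoffs 10, 2, 9; outcome (Low, Premium), payoffs (10, 13).
If Firm B leads: Firm A's best replies are Budget→Mid, Value→Low, Plus→High, Premium→Mid; Firm B's induced payoffs 7, 5, 11, 10; outcome (High, Plus), payoffs (9, 11).
Firm B gets 11 moving first and 13 moving second, so Firm B prefers to move second.

second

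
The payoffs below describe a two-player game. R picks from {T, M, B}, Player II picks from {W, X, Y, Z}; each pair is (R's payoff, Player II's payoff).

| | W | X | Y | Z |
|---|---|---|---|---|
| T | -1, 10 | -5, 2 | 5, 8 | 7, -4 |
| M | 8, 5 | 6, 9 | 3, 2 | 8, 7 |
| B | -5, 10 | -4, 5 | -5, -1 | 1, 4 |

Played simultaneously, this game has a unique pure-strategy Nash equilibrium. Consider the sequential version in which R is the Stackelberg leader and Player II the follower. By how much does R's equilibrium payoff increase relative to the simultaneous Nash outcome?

0

Solve by backward induction (R leads).
- T: Player II compares 10, 2, 8, -4 and picks W; R would get -1.
- M: Player II compares 5, 9, 2, 7 and picks X; R would get 6.
- B: Player II compares 10, 5, -1, 4 and picks W; R would get -5.
Among -1, 6, -5, the best is 6 at M. Subgame-perfect outcome: (M, X) with payoffs (6, 9).
For the simultaneous game, intersect best replies.
R's best replies: W→M; X→M; Y→T; Z→M.
Player II's best replies: T→W; M→X; B→W.
The unique mutual best reply is (M, X), giving (6, 9).
R's commitment gain: 6 − 6 = 0.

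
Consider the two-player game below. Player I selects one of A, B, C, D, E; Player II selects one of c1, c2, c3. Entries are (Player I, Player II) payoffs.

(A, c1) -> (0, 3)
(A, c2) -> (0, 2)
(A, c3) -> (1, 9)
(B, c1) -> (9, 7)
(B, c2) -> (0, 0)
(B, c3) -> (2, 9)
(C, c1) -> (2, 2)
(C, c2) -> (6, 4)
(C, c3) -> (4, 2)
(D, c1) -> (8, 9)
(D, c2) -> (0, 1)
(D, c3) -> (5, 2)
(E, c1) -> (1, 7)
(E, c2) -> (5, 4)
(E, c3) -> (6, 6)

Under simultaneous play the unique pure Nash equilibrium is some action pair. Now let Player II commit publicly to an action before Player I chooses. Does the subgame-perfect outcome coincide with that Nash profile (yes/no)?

Work backward from Player I's decision.
- c1: Player I compares 0, 9, 2, 8, 1 and picks B; Player II would get 7.
- c2: Player I compares 0, 0, 6, 0, 5 and picks C; Player II would get 4.
- c3: Player I compares 1, 2, 4, 5, 6 and picks E; Player II would get 6.
Maximizing over 7, 4, 6, Player II chooses c1. Subgame-perfect outcome: (B, c1) with payoffs (9, 7).
For the simultaneous game, intersect best replies.
Player I's best replies: c1→B; c2→C; c3→E.
Player II's best replies: A→c3; B→c3; C→c2; D→c1; E→c1.
Only (C, c2) has each player best-responding; Nash payoffs (6, 4).
Sequential outcome (B, c1) differs from the Nash profile (C, c2).

no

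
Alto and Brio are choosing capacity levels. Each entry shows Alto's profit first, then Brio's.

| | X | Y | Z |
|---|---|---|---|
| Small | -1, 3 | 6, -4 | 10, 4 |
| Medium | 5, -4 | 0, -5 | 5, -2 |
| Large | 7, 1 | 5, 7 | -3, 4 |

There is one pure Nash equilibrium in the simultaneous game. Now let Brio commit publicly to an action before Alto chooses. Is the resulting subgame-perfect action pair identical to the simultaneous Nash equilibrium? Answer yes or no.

Work backward from Alto's decision.
- X: Alto compares -1, 5, 7 and picks Large; Brio would get 1.
- Y: Alto compares 6, 0, 5 and picks Small; Brio would get -4.
- Z: Alto compares 10, 5, -3 and picks Small; Brio would get 4.
Among 1, -4, 4, the best is 4 at Z. Subgame-perfect outcome: (Small, Z) with payoffs (10, 4).
Under simultaneous play:
Alto's best replies: X→Large; Y→Small; Z→Small.
Brio's best replies: Small→Z; Medium→Z; Large→Y.
Only (Small, Z) has each player best-responding; Nash payoffs (10, 4).
Sequential outcome (Small, Z) coincides with the Nash profile (Small, Z).

yes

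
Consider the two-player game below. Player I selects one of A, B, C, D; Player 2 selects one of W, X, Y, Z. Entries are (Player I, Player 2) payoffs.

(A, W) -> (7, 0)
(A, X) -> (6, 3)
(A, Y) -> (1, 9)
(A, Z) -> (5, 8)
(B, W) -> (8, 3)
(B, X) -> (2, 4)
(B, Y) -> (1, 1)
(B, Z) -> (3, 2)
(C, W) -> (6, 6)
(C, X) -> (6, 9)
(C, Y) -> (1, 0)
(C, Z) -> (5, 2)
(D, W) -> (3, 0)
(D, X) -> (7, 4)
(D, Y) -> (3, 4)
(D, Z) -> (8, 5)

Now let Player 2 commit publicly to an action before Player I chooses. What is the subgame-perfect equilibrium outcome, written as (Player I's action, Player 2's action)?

Backward induction with Player 2 moving first.
- W: BR = B, leader payoff 3.
- X: BR = D, leader payoff 4.
- Y: BR = D, leader payoff 4.
- Z: BR = D, leader payoff 5.
Maximizing over 3, 4, 4, 5, Player 2 chooses Z. Subgame-perfect outcome: (D, Z) with payoffs (8, 5).

(D, Z)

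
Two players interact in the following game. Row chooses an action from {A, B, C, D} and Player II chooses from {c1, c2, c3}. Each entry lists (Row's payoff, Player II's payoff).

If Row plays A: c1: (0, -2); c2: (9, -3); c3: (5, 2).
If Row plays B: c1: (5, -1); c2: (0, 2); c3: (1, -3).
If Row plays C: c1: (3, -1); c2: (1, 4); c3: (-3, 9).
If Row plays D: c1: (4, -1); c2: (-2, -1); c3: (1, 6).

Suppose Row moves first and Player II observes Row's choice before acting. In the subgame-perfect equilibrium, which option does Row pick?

Backward induction with Row moving first.
- A: BR = c3, leader payoff 5.
- B: BR = c2, leader payoff 0.
- C: BR = c3, leader payoff -3.
- D: BR = c3, leader payoff 1.
Among 5, 0, -3, 1, the best is 5 at A. Subgame-perfect outcome: (A, c3) with payoffs (5, 2).

A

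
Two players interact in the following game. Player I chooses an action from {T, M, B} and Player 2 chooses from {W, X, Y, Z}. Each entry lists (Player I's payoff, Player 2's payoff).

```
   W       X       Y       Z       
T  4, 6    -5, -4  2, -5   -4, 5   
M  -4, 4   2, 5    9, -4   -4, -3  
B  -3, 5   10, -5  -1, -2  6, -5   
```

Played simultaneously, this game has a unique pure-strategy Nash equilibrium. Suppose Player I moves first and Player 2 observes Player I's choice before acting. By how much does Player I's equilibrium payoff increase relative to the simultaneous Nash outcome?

0

Backward induction with Player I moving first.
- T → Player 2 plays W (best of 6, -4, -5, 5); Player I gets 4.
- M → Player 2 plays X (best of 4, 5, -4, -3); Player I gets 2.
- B → Player 2 plays W (best of 5, -5, -2, -5); Player I gets -3.
Maximizing over 4, 2, -3, Player I chooses T. Subgame-perfect outcome: (T, W) with payoffs (4, 6).
For the simultaneous game, intersect best replies.
Player I's best replies: W→T; X→B; Y→M; Z→B.
Player 2's best replies: T→W; M→X; B→W.
The unique mutual best reply is (T, W), giving (4, 6).
Player I's commitment gain: 4 − 4 = 0.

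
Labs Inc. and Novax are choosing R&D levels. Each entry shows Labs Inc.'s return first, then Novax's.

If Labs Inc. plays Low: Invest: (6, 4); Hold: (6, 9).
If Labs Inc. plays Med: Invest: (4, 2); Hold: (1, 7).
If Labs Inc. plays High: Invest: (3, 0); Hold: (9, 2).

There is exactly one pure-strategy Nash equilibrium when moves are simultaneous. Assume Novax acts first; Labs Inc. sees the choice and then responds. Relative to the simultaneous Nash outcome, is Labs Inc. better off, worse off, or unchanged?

Work backward from Labs Inc.'s decision.
- Invest: Labs Inc. compares 6, 4, 3 and picks Low; Novax would get 4.
- Hold: Labs Inc. compares 6, 1, 9 and picks High; Novax would get 2.
Novax's induced payoffs are 4, 2, so Novax commits to Invest. Subgame-perfect outcome: (Low, Invest) with payoffs (6, 4).
Now find the simultaneous Nash equilibrium.
Labs Inc.'s best replies: Invest→Low; Hold→High.
Novax's best replies: Low→Hold; Med→Hold; High→Hold.
The unique mutual best reply is (High, Hold), giving (9, 2).
Labs Inc. earns 6 sequentially versus 9 at the Nash outcome: worse off.

worse off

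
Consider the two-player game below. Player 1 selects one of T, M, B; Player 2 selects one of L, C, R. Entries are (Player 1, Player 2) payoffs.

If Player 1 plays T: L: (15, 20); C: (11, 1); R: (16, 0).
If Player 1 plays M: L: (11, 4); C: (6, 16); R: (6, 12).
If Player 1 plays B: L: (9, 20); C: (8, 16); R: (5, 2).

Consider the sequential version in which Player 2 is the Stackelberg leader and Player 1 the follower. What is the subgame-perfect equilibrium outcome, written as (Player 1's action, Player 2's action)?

Work backward from Player 1's decision.
- L: Player 1 compares 15, 11, 9 and picks T; Player 2 would get 20.
- C: Player 1 compares 11, 6, 8 and picks T; Player 2 would get 1.
- R: Player 1 compares 16, 6, 5 and picks T; Player 2 would get 0.
Player 2's induced payoffs are 20, 1, 0, so Player 2 commits to L. Subgame-perfect outcome: (T, L) with payoffs (15, 20).

(T, L)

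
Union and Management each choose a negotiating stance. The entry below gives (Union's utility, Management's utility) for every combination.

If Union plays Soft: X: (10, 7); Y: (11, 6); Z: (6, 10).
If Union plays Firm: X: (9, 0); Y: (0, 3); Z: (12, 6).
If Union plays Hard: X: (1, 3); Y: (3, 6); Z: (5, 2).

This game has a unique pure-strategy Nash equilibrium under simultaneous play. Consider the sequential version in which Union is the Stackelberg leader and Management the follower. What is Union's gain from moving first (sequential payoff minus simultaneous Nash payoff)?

0

Solve by backward induction (Union leads).
- Soft → Management plays Z (best of 7, 6, 10); Union gets 6.
- Firm → Management plays Z (best of 0, 3, 6); Union gets 12.
- Hard → Management plays Y (best of 3, 6, 2); Union gets 3.
Maximizing over 6, 12, 3, Union chooses Firm. Subgame-perfect outcome: (Firm, Z) with payoffs (12, 6).
Now find the simultaneous Nash equilibrium.
Union's best replies: X→Soft; Y→Soft; Z→Firm.
Management's best replies: Soft→Z; Firm→Z; Hard→Y.
Only (Firm, Z) has each player best-responding; Nash payoffs (12, 6).
Union's commitment gain: 12 − 12 = 0.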